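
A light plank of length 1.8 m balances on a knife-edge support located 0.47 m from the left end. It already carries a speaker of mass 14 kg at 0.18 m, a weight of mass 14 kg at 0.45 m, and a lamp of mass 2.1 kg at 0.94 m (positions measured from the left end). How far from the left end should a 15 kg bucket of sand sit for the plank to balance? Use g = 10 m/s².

Sum moments about the knife-edge support (at 0.47 m from the left end) (the support reaction has zero arm there).
Speaker: 14 × 10 = 140 N down at 0.18 m → arm 0.29 m, τ = 140 × 0.29 = 40.6 N·m counterclockwise.
Weight: 14 × 10 = 140 N down at 0.45 m → arm 0.02 m, τ = 140 × 0.02 = 2.8 N·m counterclockwise.
Lamp: 2.1 × 10 = 21 N down at 0.94 m → arm 0.47 m, τ = 21 × 0.47 = 9.87 N·m clockwise.
Net moment of existing loads = 33.53 N·m counterclockwise.
The bucket of sand weighs 15 × 10 = 150 N and must supply an equal clockwise moment, so its lever arm about the knife-edge support is 33.53 / 150 = 0.224 m.
That puts it at 0.47 + 0.224 = 0.694 m from the left end.

x ≈ 0.694 m from the left end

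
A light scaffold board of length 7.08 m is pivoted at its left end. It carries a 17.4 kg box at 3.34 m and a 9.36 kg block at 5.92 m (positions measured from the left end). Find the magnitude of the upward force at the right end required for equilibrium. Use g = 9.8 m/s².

Take moments about the left end.
Box: 17.4 × 9.8 = 170.5 N down at 3.34 m → arm 3.34 m, τ = 170.5 × 3.34 = 569.5 N·m clockwise.
Block: 9.36 × 9.8 = 91.73 N down at 5.92 m → arm 5.92 m, τ = 91.73 × 5.92 = 543 N·m clockwise.
Net moment of the loads = 1112 N·m clockwise.
The upward force F acts at the right end, arm 7.08 m, giving F × 7.08 counterclockwise.
For rotational equilibrium, F × 7.08 = 1112, so F = 1112 / 7.08 = 157 N.

F ≈ 157 N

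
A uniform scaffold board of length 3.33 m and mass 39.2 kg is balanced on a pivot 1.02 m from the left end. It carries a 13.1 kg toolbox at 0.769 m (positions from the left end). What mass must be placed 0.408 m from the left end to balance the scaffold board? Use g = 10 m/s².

Choose the pivot (at 1.02 m from the left end) as the axis so the support reaction has zero arm there.
Beam weight: 39.2 × 10 = 392 N down at 1.665 m → arm 0.645 m, τ = 392 × 0.645 = 252.8 N·m clockwise.
Toolbox: 13.1 × 10 = 131 N down at 0.769 m → arm 0.251 m, τ = 131 × 0.251 = 32.88 N·m counterclockwise.
Net moment of known loads = 219.9 N·m clockwise.
An unknown mass m at 0.408 m has arm 0.612 m; its moment is m·g·0.612 counterclockwise.
Στ = 0 ⇒ m × 10 × 0.612 = 219.9 ⇒ m = 219.9 / (10 × 0.612) = 35.9 kg.

m ≈ 35.9 kg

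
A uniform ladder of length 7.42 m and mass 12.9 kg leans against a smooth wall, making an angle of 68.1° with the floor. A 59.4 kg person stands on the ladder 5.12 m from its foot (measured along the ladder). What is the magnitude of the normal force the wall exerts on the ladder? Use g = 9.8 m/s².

Take moments about the foot of the ladder.
Ladder weight 12.9×9.8 = 126.4 N acts at 3.71 m along the ladder; its horizontal arm is 3.71·cos68.1° = 1.384 m → τ = 174.9 N·m clockwise.
Person: 59.4×9.8 = 582.1 N at 5.12 m → arm 1.91 m → τ = 1112 N·m clockwise.
Wall normal N acts horizontally at the top; its moment arm is the height L sinθ = 7.42·sin68.1° = 6.885 m, counterclockwise.
For rotational equilibrium, N × 6.885 = 1287, so N = 187 N.

N_wall ≈ 187 N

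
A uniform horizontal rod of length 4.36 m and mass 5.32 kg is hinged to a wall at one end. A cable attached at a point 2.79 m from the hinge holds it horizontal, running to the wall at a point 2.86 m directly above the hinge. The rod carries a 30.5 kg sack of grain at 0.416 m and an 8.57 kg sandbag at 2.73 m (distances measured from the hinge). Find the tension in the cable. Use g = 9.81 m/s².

T ≈ 234 N

Sum moments about the hinge (the unknown hinge reaction has zero arm there).
Beam weight: 5.32 × 9.81 = 52.19 N down at 2.18 m → arm 2.18 m, τ = 52.19 × 2.18 = 113.8 N·m clockwise.
Sack of grain: 30.5 × 9.81 = 299.2 N down at 0.416 m → arm 0.416 m, τ = 299.2 × 0.416 = 124.5 N·m clockwise.
Sandbag: 8.57 × 9.81 = 84.07 N down at 2.73 m → arm 2.73 m, τ = 84.07 × 2.73 = 229.5 N·m clockwise.
Total clockwise load moment = 467.8 N·m.
The cable tension T acts at 2.79 m; only its component perpendicular to the rod, T sinθ, produces torque. sinθ = h/√(h²+d²) = 2.86/√(2.86²+2.79²) = 0.7158.
Setting net torque to zero: T × 2.79 × 0.7158 = 467.8 → T = 467.8 / 1.997 = 234 N.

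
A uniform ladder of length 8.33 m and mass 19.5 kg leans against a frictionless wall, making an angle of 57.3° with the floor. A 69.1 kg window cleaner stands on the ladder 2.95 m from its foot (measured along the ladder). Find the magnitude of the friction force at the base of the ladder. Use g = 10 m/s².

Choose the foot of the ladder as the axis so the floor normal and friction both act there and drop out.
Ladder weight 19.5×10 = 195 N acts at 4.165 m along the ladder; its horizontal arm is 4.165·cos57.3° = 2.25 m → τ = 438.8 N·m clockwise.
Window cleaner: 69.1×10 = 691 N at 2.95 m → arm 1.594 m → τ = 1101 N·m clockwise.
Wall normal N acts horizontally at the top; its moment arm is the height L sinθ = 8.33·sin57.3° = 7.01 m, counterclockwise.
For rotational equilibrium, N × 7.01 = 1540, so N = 220 N.
ΣFx = 0: friction at the foot balances the wall's push, so f = N_wall = 220 N.

f ≈ 220 N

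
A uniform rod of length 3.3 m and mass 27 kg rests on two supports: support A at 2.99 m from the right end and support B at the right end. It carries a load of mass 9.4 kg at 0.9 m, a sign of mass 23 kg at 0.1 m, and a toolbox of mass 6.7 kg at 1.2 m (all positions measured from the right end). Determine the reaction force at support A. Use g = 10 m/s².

Choose support B as the axis so its reaction then has zero moment arm.
Beam weight: 27 × 10 = 270 N down at 1.65 m → arm 1.65 m, τ = 270 × 1.65 = 445.5 N·m counterclockwise.
Load: 9.4 × 10 = 94 N down at 0.9 m → arm 0.9 m, τ = 94 × 0.9 = 84.6 N·m counterclockwise.
Sign: 23 × 10 = 230 N down at 0.1 m → arm 0.1 m, τ = 230 × 0.1 = 23 N·m counterclockwise.
Toolbox: 6.7 × 10 = 67 N down at 1.2 m → arm 1.2 m, τ = 67 × 1.2 = 80.4 N·m counterclockwise.
Net load moment about support B = 633.5 N·m counterclockwise.
Reaction R at support A is upward at 2.99 m, arm 2.99 m → moment R × 2.99 clockwise.
For rotational equilibrium, R × 2.99 = 633.5, so R = 212 N.

R_A ≈ 212 N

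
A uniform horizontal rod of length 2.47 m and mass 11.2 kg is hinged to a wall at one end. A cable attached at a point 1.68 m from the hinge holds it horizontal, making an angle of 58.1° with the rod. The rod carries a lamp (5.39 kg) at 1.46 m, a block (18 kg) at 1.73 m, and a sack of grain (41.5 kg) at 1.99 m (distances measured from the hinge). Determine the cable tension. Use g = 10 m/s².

Taking torques about the hinge:
Beam weight: 11.2 × 10 = 112 N down at 1.235 m → arm 1.235 m, τ = 112 × 1.235 = 138.3 N·m clockwise.
Lamp: 5.39 × 10 = 53.9 N down at 1.46 m → arm 1.46 m, τ = 53.9 × 1.46 = 78.69 N·m clockwise.
Block: 18 × 10 = 180 N down at 1.73 m → arm 1.73 m, τ = 180 × 1.73 = 311.4 N·m clockwise.
Sack of grain: 41.5 × 10 = 415 N down at 1.99 m → arm 1.99 m, τ = 415 × 1.99 = 825.9 N·m clockwise.
Total clockwise load moment = 1354 N·m.
The cable tension T acts at 1.68 m; only its component perpendicular to the rod, T sinθ, produces torque. sin 58.1° = 0.849.
Balancing moments: T × 1.68 × 0.849 = 1354, giving T = 1354 / 1.426 = 950 N.

T ≈ 950 N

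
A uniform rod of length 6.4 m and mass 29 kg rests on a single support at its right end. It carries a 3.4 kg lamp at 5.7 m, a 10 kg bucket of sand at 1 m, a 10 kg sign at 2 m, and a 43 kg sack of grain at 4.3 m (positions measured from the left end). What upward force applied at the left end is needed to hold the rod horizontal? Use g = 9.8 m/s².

About the right end:
Beam weight: 29 × 9.8 = 284.2 N down at 3.2 m → arm 3.2 m, τ = 284.2 × 3.2 = 909.4 N·m counterclockwise.
Lamp: 3.4 × 9.8 = 33.32 N down at 5.7 m → arm 0.7 m, τ = 33.32 × 0.7 = 23.32 N·m counterclockwise.
Bucket of sand: 10 × 9.8 = 98 N down at 1 m → arm 5.4 m, τ = 98 × 5.4 = 529.2 N·m counterclockwise.
Sign: 10 × 9.8 = 98 N down at 2 m → arm 4.4 m, τ = 98 × 4.4 = 431.2 N·m counterclockwise.
Sack of grain: 43 × 9.8 = 421.4 N down at 4.3 m → arm 2.1 m, τ = 421.4 × 2.1 = 884.9 N·m counterclockwise.
Net moment of the loads = 2778 N·m counterclockwise.
The upward force F acts at the left end, arm 6.4 m, giving F × 6.4 clockwise.
Στ = 0 ⇒ F × 6.4 = 2778 ⇒ F = 2778 / 6.4 = 434 N.

F ≈ 434 N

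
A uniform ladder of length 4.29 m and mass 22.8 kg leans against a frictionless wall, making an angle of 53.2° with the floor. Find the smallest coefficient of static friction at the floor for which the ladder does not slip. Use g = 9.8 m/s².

Taking torques about the foot of the ladder:
Ladder weight 22.8×9.8 = 223.4 N acts at 2.145 m along the ladder; its horizontal arm is 2.145·cos53.2° = 1.285 m → τ = 287.1 N·m clockwise.
Wall normal N acts horizontally at the top; its moment arm is the height L sinθ = 4.29·sin53.2° = 3.435 m, counterclockwise.
For rotational equilibrium, N × 3.435 = 287.1, so N = 83.58 N.
ΣFx = 0 ⇒ f = N_wall = 83.58 N. ΣFy = 0 ⇒ N_floor = 223.4 N.
μ_min = f / N_floor = 83.58 / 223.4 = 0.374.

μ_min ≈ 0.374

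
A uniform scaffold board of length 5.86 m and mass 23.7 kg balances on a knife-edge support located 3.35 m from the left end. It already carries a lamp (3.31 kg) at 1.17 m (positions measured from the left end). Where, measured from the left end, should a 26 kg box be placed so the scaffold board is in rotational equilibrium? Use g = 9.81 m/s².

About the knife-edge support (at 3.35 m from the left end):
Beam weight: 23.7 × 9.81 = 232.5 N down at 2.93 m → arm 0.42 m, τ = 232.5 × 0.42 = 97.65 N·m counterclockwise.
Lamp: 3.31 × 9.81 = 32.47 N down at 1.17 m → arm 2.18 m, τ = 32.47 × 2.18 = 70.78 N·m counterclockwise.
Net moment of existing loads = 168.4 N·m counterclockwise.
The box weighs 26 × 9.81 = 255.1 N and must supply an equal clockwise moment, so its lever arm about the knife-edge support is 168.4 / 255.1 = 0.66 m.
That puts it at 3.35 + 0.66 = 4.01 m from the left end.

x ≈ 4.01 m from the left end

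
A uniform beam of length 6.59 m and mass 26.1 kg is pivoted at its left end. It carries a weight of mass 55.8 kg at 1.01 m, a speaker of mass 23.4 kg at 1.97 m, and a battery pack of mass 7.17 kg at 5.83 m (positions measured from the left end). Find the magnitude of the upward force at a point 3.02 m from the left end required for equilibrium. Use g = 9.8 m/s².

F ≈ 747 N

About the left end:
Beam weight: 26.1 × 9.8 = 255.8 N down at 3.295 m → arm 3.295 m, τ = 255.8 × 3.295 = 842.9 N·m clockwise.
Weight: 55.8 × 9.8 = 546.8 N down at 1.01 m → arm 1.01 m, τ = 546.8 × 1.01 = 552.3 N·m clockwise.
Speaker: 23.4 × 9.8 = 229.3 N down at 1.97 m → arm 1.97 m, τ = 229.3 × 1.97 = 451.7 N·m clockwise.
Battery pack: 7.17 × 9.8 = 70.27 N down at 5.83 m → arm 5.83 m, τ = 70.27 × 5.83 = 409.7 N·m clockwise.
Net moment of the loads = 2257 N·m clockwise.
The upward force F acts at a point 3.02 m from the left end, arm 3.02 m, giving F × 3.02 counterclockwise.
For rotational equilibrium, F × 3.02 = 2257, so F = 2257 / 3.02 = 747 N.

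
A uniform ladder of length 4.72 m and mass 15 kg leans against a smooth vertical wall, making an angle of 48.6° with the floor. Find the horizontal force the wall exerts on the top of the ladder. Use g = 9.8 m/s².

N_wall ≈ 64.8 N

About the foot of the ladder:
Ladder weight 15×9.8 = 147 N acts at 2.36 m along the ladder; its horizontal arm is 2.36·cos48.6° = 1.561 m → τ = 229.5 N·m clockwise.
Wall normal N acts horizontally at the top; its moment arm is the height L sinθ = 4.72·sin48.6° = 3.541 m, counterclockwise.
For rotational equilibrium, N × 3.541 = 229.5, so N = 64.8 N.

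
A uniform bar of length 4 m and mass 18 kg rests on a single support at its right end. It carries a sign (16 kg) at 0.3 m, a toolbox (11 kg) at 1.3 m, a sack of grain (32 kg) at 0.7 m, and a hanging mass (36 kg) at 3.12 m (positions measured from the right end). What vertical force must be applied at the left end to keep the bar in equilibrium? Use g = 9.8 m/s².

F ≈ 465 N

Take moments about the right end.
Beam weight: 18 × 9.8 = 176.4 N down at 2 m → arm 2 m, τ = 176.4 × 2 = 352.8 N·m counterclockwise.
Sign: 16 × 9.8 = 156.8 N down at 0.3 m → arm 0.3 m, τ = 156.8 × 0.3 = 47.04 N·m counterclockwise.
Toolbox: 11 × 9.8 = 107.8 N down at 1.3 m → arm 1.3 m, τ = 107.8 × 1.3 = 140.1 N·m counterclockwise.
Sack of grain: 32 × 9.8 = 313.6 N down at 0.7 m → arm 0.7 m, τ = 313.6 × 0.7 = 219.5 N·m counterclockwise.
Hanging mass: 36 × 9.8 = 352.8 N down at 3.12 m → arm 3.12 m, τ = 352.8 × 3.12 = 1101 N·m counterclockwise.
Net moment of the loads = 1860 N·m counterclockwise.
The upward force F acts at the left end, arm 4 m, giving F × 4 clockwise.
Στ = 0 ⇒ F × 4 = 1860 ⇒ F = 1860 / 4 = 465 N.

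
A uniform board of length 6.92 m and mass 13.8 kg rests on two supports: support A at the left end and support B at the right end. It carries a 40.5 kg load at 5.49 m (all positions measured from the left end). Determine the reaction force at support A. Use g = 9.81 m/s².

R_A ≈ 150 N

Choose support B as the axis so its reaction then has zero moment arm.
Beam weight: 13.8 × 9.81 = 135.4 N down at 3.46 m → arm 3.46 m, τ = 135.4 × 3.46 = 468.5 N·m counterclockwise.
Load: 40.5 × 9.81 = 397.3 N down at 5.49 m → arm 1.43 m, τ = 397.3 × 1.43 = 568.1 N·m counterclockwise.
Net load moment about support B = 1037 N·m counterclockwise.
Reaction R at support A is upward at 0 m, arm 6.92 m → moment R × 6.92 clockwise.
Στ = 0 ⇒ R × 6.92 = 1037 ⇒ R = 150 N.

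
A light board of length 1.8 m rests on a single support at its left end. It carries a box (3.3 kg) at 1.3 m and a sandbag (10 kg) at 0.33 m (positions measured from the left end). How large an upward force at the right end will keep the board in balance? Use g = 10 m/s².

F ≈ 42.2 N

Sum moments about the left end (the unknown pivot reaction has zero arm there).
Box: 3.3 × 10 = 33 N down at 1.3 m → arm 1.3 m, τ = 33 × 1.3 = 42.9 N·m clockwise.
Sandbag: 10 × 10 = 100 N down at 0.33 m → arm 0.33 m, τ = 100 × 0.33 = 33 N·m clockwise.
Net moment of the loads = 75.9 N·m clockwise.
The upward force F acts at the right end, arm 1.8 m, giving F × 1.8 counterclockwise.
Στ = 0 ⇒ F × 1.8 = 75.9 ⇒ F = 75.9 / 1.8 = 42.2 N.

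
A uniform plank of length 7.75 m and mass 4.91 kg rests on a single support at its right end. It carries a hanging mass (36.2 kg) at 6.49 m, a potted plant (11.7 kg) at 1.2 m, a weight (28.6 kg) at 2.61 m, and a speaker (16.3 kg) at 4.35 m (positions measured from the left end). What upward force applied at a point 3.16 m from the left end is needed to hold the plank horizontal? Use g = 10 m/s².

About the right end:
Beam weight: 4.91 × 10 = 49.1 N down at 3.875 m → arm 3.875 m, τ = 49.1 × 3.875 = 190.3 N·m counterclockwise.
Hanging mass: 36.2 × 10 = 362 N down at 6.49 m → arm 1.26 m, τ = 362 × 1.26 = 456.1 N·m counterclockwise.
Potted plant: 11.7 × 10 = 117 N down at 1.2 m → arm 6.55 m, τ = 117 × 6.55 = 766.4 N·m counterclockwise.
Weight: 28.6 × 10 = 286 N down at 2.61 m → arm 5.14 m, τ = 286 × 5.14 = 1470 N·m counterclockwise.
Speaker: 16.3 × 10 = 163 N down at 4.35 m → arm 3.4 m, τ = 163 × 3.4 = 554.2 N·m counterclockwise.
Net moment of the loads = 3437 N·m counterclockwise.
The upward force F acts at a point 3.16 m from the left end, arm 4.59 m, giving F × 4.59 clockwise.
Στ = 0 ⇒ F × 4.59 = 3437 ⇒ F = 3437 / 4.59 = 749 N.

F ≈ 749 N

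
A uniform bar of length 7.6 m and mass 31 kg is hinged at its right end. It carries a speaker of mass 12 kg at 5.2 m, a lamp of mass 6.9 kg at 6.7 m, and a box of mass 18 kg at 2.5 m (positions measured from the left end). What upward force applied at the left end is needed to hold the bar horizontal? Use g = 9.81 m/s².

Sum moments about the right end (the unknown pivot reaction has zero arm there).
Beam weight: 31 × 9.81 = 304.1 N down at 3.8 m → arm 3.8 m, τ = 304.1 × 3.8 = 1156 N·m counterclockwise.
Speaker: 12 × 9.81 = 117.7 N down at 5.2 m → arm 2.4 m, τ = 117.7 × 2.4 = 282.5 N·m counterclockwise.
Lamp: 6.9 × 9.81 = 67.69 N down at 6.7 m → arm 0.9 m, τ = 67.69 × 0.9 = 60.92 N·m counterclockwise.
Box: 18 × 9.81 = 176.6 N down at 2.5 m → arm 5.1 m, τ = 176.6 × 5.1 = 900.7 N·m counterclockwise.
Net moment of the loads = 2400 N·m counterclockwise.
The upward force F acts at the left end, arm 7.6 m, giving F × 7.6 clockwise.
Setting net torque to zero: F × 7.6 = 2400 → F = 2400 / 7.6 = 316 N.

F ≈ 316 N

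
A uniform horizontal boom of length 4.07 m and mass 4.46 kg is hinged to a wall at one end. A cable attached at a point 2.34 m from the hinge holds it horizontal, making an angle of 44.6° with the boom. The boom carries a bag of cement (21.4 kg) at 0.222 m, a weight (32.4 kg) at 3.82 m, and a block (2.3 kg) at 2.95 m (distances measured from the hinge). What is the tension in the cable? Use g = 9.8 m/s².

T ≈ 861 N

Sum moments about the hinge (the unknown hinge reaction has zero arm there).
Beam weight: 4.46 × 9.8 = 43.71 N down at 2.035 m → arm 2.035 m, τ = 43.71 × 2.035 = 88.95 N·m clockwise.
Bag of cement: 21.4 × 9.8 = 209.7 N down at 0.222 m → arm 0.222 m, τ = 209.7 × 0.222 = 46.55 N·m clockwise.
Weight: 32.4 × 9.8 = 317.5 N down at 3.82 m → arm 3.82 m, τ = 317.5 × 3.82 = 1213 N·m clockwise.
Block: 2.3 × 9.8 = 22.54 N down at 2.95 m → arm 2.95 m, τ = 22.54 × 2.95 = 66.49 N·m clockwise.
Total clockwise load moment = 1415 N·m.
The cable tension T acts at 2.34 m; only its component perpendicular to the boom, T sinθ, produces torque. sin 44.6° = 0.7022.
For rotational equilibrium, T × 2.34 × 0.7022 = 1415, so T = 1415 / 1.643 = 861 N.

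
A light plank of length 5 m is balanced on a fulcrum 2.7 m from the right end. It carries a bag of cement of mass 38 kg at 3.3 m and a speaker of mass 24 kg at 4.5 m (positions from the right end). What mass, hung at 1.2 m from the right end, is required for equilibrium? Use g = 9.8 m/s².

Take moments about the fulcrum (at 2.7 m from the right end).
Bag of cement: 38 × 9.8 = 372.4 N down at 3.3 m → arm 0.6 m, τ = 372.4 × 0.6 = 223.4 N·m counterclockwise.
Speaker: 24 × 9.8 = 235.2 N down at 4.5 m → arm 1.8 m, τ = 235.2 × 1.8 = 423.4 N·m counterclockwise.
Net moment of known loads = 646.8 N·m counterclockwise.
An unknown mass m at 1.2 m has arm 1.5 m; its moment is m·g·1.5 clockwise.
Balancing moments: m × 9.8 × 1.5 = 646.8, giving m = 646.8 / (9.8 × 1.5) = 44 kg.

m ≈ 44 kg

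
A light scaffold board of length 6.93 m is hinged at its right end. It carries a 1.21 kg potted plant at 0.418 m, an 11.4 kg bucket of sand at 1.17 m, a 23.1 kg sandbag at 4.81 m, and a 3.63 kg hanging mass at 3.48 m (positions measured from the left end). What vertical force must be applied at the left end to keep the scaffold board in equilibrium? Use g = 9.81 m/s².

Taking torques about the right end:
Potted plant: 1.21 × 9.81 = 11.87 N down at 0.418 m → arm 6.512 m, τ = 11.87 × 6.512 = 77.3 N·m counterclockwise.
Bucket of sand: 11.4 × 9.81 = 111.8 N down at 1.17 m → arm 5.76 m, τ = 111.8 × 5.76 = 644 N·m counterclockwise.
Sandbag: 23.1 × 9.81 = 226.6 N down at 4.81 m → arm 2.12 m, τ = 226.6 × 2.12 = 480.4 N·m counterclockwise.
Hanging mass: 3.63 × 9.81 = 35.61 N down at 3.48 m → arm 3.45 m, τ = 35.61 × 3.45 = 122.9 N·m counterclockwise.
Net moment of the loads = 1325 N·m counterclockwise.
The upward force F acts at the left end, arm 6.93 m, giving F × 6.93 clockwise.
Balancing moments: F × 6.93 = 1325, giving F = 1325 / 6.93 = 191 N.

F ≈ 191 N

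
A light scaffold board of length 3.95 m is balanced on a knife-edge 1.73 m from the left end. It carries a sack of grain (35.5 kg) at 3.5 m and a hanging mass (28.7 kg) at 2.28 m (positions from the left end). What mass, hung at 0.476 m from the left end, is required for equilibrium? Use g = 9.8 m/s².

Taking torques about the knife-edge (at 1.73 m from the left end):
Sack of grain: 35.5 × 9.8 = 347.9 N down at 3.5 m → arm 1.77 m, τ = 347.9 × 1.77 = 615.8 N·m clockwise.
Hanging mass: 28.7 × 9.8 = 281.3 N down at 2.28 m → arm 0.55 m, τ = 281.3 × 0.55 = 154.7 N·m clockwise.
Net moment of known loads = 770.5 N·m clockwise.
An unknown mass m at 0.476 m has arm 1.254 m; its moment is m·g·1.254 counterclockwise.
Στ = 0 ⇒ m × 9.8 × 1.254 = 770.5 ⇒ m = 770.5 / (9.8 × 1.254) = 62.7 kg.

m ≈ 62.7 kg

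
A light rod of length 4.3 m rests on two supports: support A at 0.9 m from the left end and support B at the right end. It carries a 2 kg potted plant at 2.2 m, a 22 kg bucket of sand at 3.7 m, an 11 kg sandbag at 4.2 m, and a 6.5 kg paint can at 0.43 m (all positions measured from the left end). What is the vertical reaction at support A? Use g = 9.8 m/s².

Taking torques about support B:
Potted plant: 2 × 9.8 = 19.6 N down at 2.2 m → arm 2.1 m, τ = 19.6 × 2.1 = 41.16 N·m counterclockwise.
Bucket of sand: 22 × 9.8 = 215.6 N down at 3.7 m → arm 0.6 m, τ = 215.6 × 0.6 = 129.4 N·m counterclockwise.
Sandbag: 11 × 9.8 = 107.8 N down at 4.2 m → arm 0.1 m, τ = 107.8 × 0.1 = 10.78 N·m counterclockwise.
Paint can: 6.5 × 9.8 = 63.7 N down at 0.43 m → arm 3.87 m, τ = 63.7 × 3.87 = 246.5 N·m counterclockwise.
Net load moment about support B = 427.8 N·m counterclockwise.
Reaction R at support A is upward at 0.9 m, arm 3.4 m → moment R × 3.4 clockwise.
Στ = 0 ⇒ R × 3.4 = 427.8 ⇒ R = 126 N.

R_A ≈ 126 N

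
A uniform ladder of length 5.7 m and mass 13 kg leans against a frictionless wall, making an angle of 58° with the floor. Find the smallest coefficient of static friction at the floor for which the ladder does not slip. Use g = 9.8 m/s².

Sum moments about the foot of the ladder (the floor normal and friction both act there and drop out).
Ladder weight 13×9.8 = 127.4 N acts at 2.85 m along the ladder; its horizontal arm is 2.85·cos58° = 1.51 m → τ = 192.4 N·m clockwise.
Wall normal N acts horizontally at the top; its moment arm is the height L sinθ = 5.7·sin58° = 4.834 m, counterclockwise.
Στ = 0 ⇒ N × 4.834 = 192.4 ⇒ N = 39.8 N.
ΣFx = 0 ⇒ f = N_wall = 39.8 N. ΣFy = 0 ⇒ N_floor = 127.4 N.
μ_min = f / N_floor = 39.8 / 127.4 = 0.312.

μ_min ≈ 0.312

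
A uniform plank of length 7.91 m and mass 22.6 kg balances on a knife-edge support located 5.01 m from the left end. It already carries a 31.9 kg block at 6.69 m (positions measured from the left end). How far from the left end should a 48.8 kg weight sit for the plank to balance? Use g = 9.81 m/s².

About the knife-edge support (at 5.01 m from the left end):
Beam weight: 22.6 × 9.81 = 221.7 N down at 3.955 m → arm 1.055 m, τ = 221.7 × 1.055 = 233.9 N·m counterclockwise.
Block: 31.9 × 9.81 = 312.9 N down at 6.69 m → arm 1.68 m, τ = 312.9 × 1.68 = 525.7 N·m clockwise.
Net moment of existing loads = 291.8 N·m clockwise.
The weight weighs 48.8 × 9.81 = 478.7 N and must supply an equal counterclockwise moment, so its lever arm about the knife-edge support is 291.8 / 478.7 = 0.61 m.
That puts it at 5.01 − 0.61 = 4.4 m from the left end.

x ≈ 4.4 m from the left end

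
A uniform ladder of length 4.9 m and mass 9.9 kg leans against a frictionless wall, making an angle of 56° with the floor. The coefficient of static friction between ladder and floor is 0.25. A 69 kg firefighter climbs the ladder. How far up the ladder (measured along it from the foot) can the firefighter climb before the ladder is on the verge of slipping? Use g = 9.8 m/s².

About the foot of the ladder:
Ladder weight 9.9×9.8 = 97.02 N acts at 2.45 m along the ladder; its horizontal arm is 2.45·cos56° = 1.37 m → τ = 132.9 N·m clockwise.
Firefighter weight 69×9.8 = 676.2 N at distance d → arm d·cos56° → τ = 676.2·d·0.5592 clockwise.
Wall normal N at the top has arm L sinθ = 4.062 m counterclockwise, so Στ = 0 gives N·4.062 = 132.9 + 378.1·d.
ΣFy = 0 ⇒ N_floor = 773.2 N, so the maximum friction is μ_s·N_floor = 0.25×773.2 = 193.3 N. ΣFx = 0 ⇒ N_wall = f, so at the slipping point N = 193.3 N.
Substituting: 193.3×4.062 = 132.9 + 378.1·d ⇒ d = (785.2 − 132.9) / 378.1 = 1.73 m.

d ≈ 1.73 m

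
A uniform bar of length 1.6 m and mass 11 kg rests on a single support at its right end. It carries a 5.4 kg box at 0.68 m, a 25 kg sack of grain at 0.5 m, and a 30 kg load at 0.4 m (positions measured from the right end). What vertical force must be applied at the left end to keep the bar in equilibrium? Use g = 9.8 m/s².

F ≈ 226 N

About the right end:
Beam weight: 11 × 9.8 = 107.8 N down at 0.8 m → arm 0.8 m, τ = 107.8 × 0.8 = 86.24 N·m counterclockwise.
Box: 5.4 × 9.8 = 52.92 N down at 0.68 m → arm 0.68 m, τ = 52.92 × 0.68 = 35.99 N·m counterclockwise.
Sack of grain: 25 × 9.8 = 245 N down at 0.5 m → arm 0.5 m, τ = 245 × 0.5 = 122.5 N·m counterclockwise.
Load: 30 × 9.8 = 294 N down at 0.4 m → arm 0.4 m, τ = 294 × 0.4 = 117.6 N·m counterclockwise.
Net moment of the loads = 362.3 N·m counterclockwise.
The upward force F acts at the left end, arm 1.6 m, giving F × 1.6 clockwise.
Balancing moments: F × 1.6 = 362.3, giving F = 362.3 / 1.6 = 226 N.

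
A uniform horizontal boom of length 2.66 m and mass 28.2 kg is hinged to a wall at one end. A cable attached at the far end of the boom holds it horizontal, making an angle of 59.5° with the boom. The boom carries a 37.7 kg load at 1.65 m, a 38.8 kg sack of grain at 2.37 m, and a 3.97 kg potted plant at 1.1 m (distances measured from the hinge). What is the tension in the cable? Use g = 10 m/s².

Take moments about the hinge.
Beam weight: 28.2 × 10 = 282 N down at 1.33 m → arm 1.33 m, τ = 282 × 1.33 = 375.1 N·m clockwise.
Load: 37.7 × 10 = 377 N down at 1.65 m → arm 1.65 m, τ = 377 × 1.65 = 622 N·m clockwise.
Sack of grain: 38.8 × 10 = 388 N down at 2.37 m → arm 2.37 m, τ = 388 × 2.37 = 919.6 N·m clockwise.
Potted plant: 3.97 × 10 = 39.7 N down at 1.1 m → arm 1.1 m, τ = 39.7 × 1.1 = 43.67 N·m clockwise.
Total clockwise load moment = 1960 N·m.
The cable tension T acts at 2.66 m; only its component perpendicular to the boom, T sinθ, produces torque. sin 59.5° = 0.8616.
Στ = 0 ⇒ T × 2.66 × 0.8616 = 1960 ⇒ T = 1960 / 2.292 = 855 N.

T ≈ 855 N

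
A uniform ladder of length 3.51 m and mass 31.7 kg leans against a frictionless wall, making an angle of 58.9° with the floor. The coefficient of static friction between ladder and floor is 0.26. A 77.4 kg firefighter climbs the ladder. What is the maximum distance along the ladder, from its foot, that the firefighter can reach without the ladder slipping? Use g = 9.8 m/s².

d ≈ 1.41 m

Choose the foot of the ladder as the axis so the floor normal and friction both act there and drop out.
Ladder weight 31.7×9.8 = 310.7 N acts at 1.755 m along the ladder; its horizontal arm is 1.755·cos58.9° = 0.9065 m → τ = 281.6 N·m clockwise.
Firefighter weight 77.4×9.8 = 758.5 N at distance d → arm d·cos58.9° → τ = 758.5·d·0.5165 clockwise.
Wall normal N at the top has arm L sinθ = 3.005 m counterclockwise, so Στ = 0 gives N·3.005 = 281.6 + 391.8·d.
ΣFy = 0 ⇒ N_floor = 1069 N, so the maximum friction is μ_s·N_floor = 0.26×1069 = 277.9 N. ΣFx = 0 ⇒ N_wall = f, so at the slipping point N = 277.9 N.
Substituting: 277.9×3.005 = 281.6 + 391.8·d ⇒ d = (835.1 − 281.6) / 391.8 = 1.41 m.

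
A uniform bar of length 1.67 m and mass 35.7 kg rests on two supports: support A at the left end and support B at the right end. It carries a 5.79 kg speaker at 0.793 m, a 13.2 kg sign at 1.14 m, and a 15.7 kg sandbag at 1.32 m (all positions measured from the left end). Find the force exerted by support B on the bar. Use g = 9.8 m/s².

Sum moments about support A (its reaction then has zero moment arm).
Beam weight: 35.7 × 9.8 = 349.9 N down at 0.835 m → arm 0.835 m, τ = 349.9 × 0.835 = 292.2 N·m clockwise.
Speaker: 5.79 × 9.8 = 56.74 N down at 0.793 m → arm 0.793 m, τ = 56.74 × 0.793 = 44.99 N·m clockwise.
Sign: 13.2 × 9.8 = 129.4 N down at 1.14 m → arm 1.14 m, τ = 129.4 × 1.14 = 147.5 N·m clockwise.
Sandbag: 15.7 × 9.8 = 153.9 N down at 1.32 m → arm 1.32 m, τ = 153.9 × 1.32 = 203.1 N·m clockwise.
Net load moment about support A = 687.8 N·m clockwise.
Reaction R at support B is upward at 1.67 m, arm 1.67 m → moment R × 1.67 counterclockwise.
Setting net torque to zero: R × 1.67 = 687.8 → R = 412 N.

R_B ≈ 412 N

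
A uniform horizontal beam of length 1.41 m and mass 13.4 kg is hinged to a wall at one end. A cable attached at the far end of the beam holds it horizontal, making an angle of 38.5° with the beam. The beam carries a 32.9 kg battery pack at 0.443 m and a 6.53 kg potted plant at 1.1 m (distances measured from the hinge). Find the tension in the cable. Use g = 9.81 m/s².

T ≈ 349 N

Choose the hinge as the axis so the unknown hinge reaction has zero arm there.
Beam weight: 13.4 × 9.81 = 131.5 N down at 0.705 m → arm 0.705 m, τ = 131.5 × 0.705 = 92.71 N·m clockwise.
Battery pack: 32.9 × 9.81 = 322.7 N down at 0.443 m → arm 0.443 m, τ = 322.7 × 0.443 = 143 N·m clockwise.
Potted plant: 6.53 × 9.81 = 64.06 N down at 1.1 m → arm 1.1 m, τ = 64.06 × 1.1 = 70.47 N·m clockwise.
Total clockwise load moment = 306.2 N·m.
The cable tension T acts at 1.41 m; only its component perpendicular to the beam, T sinθ, produces torque. sin 38.5° = 0.6225.
Στ = 0 ⇒ T × 1.41 × 0.6225 = 306.2 ⇒ T = 306.2 / 0.8777 = 349 N.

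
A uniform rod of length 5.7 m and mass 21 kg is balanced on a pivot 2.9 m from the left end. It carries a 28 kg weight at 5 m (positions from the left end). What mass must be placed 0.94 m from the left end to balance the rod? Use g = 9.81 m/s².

m ≈ 29.5 kg

Take moments about the pivot (at 2.9 m from the left end).
Beam weight: 21 × 9.81 = 206 N down at 2.85 m → arm 0.05 m, τ = 206 × 0.05 = 10.3 N·m counterclockwise.
Weight: 28 × 9.81 = 274.7 N down at 5 m → arm 2.1 m, τ = 274.7 × 2.1 = 576.9 N·m clockwise.
Net moment of known loads = 566.6 N·m clockwise.
An unknown mass m at 0.94 m has arm 1.96 m; its moment is m·g·1.96 counterclockwise.
Στ = 0 ⇒ m × 9.81 × 1.96 = 566.6 ⇒ m = 566.6 / (9.81 × 1.96) = 29.5 kg.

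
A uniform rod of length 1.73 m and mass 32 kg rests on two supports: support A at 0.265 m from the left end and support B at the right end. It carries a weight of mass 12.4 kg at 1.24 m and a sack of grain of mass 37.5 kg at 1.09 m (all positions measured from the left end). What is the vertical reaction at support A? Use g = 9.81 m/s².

R_A ≈ 387 N

Sum moments about support B (its reaction then has zero moment arm).
Beam weight: 32 × 9.81 = 313.9 N down at 0.865 m → arm 0.865 m, τ = 313.9 × 0.865 = 271.5 N·m counterclockwise.
Weight: 12.4 × 9.81 = 121.6 N down at 1.24 m → arm 0.49 m, τ = 121.6 × 0.49 = 59.58 N·m counterclockwise.
Sack of grain: 37.5 × 9.81 = 367.9 N down at 1.09 m → arm 0.64 m, τ = 367.9 × 0.64 = 235.5 N·m counterclockwise.
Net load moment about support B = 566.6 N·m counterclockwise.
Reaction R at support A is upward at 0.265 m, arm 1.465 m → moment R × 1.465 clockwise.
Setting net torque to zero: R × 1.465 = 566.6 → R = 387 N.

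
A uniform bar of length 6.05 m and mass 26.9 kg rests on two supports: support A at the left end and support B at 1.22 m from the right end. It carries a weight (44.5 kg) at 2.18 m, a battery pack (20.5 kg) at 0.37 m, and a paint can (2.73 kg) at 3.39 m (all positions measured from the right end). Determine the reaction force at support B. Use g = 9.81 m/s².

About support A:
Beam weight: 26.9 × 9.81 = 263.9 N down at 3.025 m → arm 3.025 m, τ = 263.9 × 3.025 = 798.3 N·m clockwise.
Weight: 44.5 × 9.81 = 436.5 N down at 2.18 m → arm 3.87 m, τ = 436.5 × 3.87 = 1689 N·m clockwise.
Battery pack: 20.5 × 9.81 = 201.1 N down at 0.37 m → arm 5.68 m, τ = 201.1 × 5.68 = 1142 N·m clockwise.
Paint can: 2.73 × 9.81 = 26.78 N down at 3.39 m → arm 2.66 m, τ = 26.78 × 2.66 = 71.23 N·m clockwise.
Net load moment about support A = 3701 N·m clockwise.
Reaction R at support B is upward at 1.22 m, arm 4.83 m → moment R × 4.83 counterclockwise.
Balancing moments: R × 4.83 = 3701, giving R = 766 N.

R_B ≈ 766 N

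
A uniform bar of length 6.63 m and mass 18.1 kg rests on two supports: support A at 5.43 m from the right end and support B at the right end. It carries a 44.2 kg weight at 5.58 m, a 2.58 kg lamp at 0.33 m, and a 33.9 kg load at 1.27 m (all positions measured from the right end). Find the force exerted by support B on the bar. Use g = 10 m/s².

R_B ≈ 342 N

Take moments about support A.
Beam weight: 18.1 × 10 = 181 N down at 3.315 m → arm 2.115 m, τ = 181 × 2.115 = 382.8 N·m clockwise.
Weight: 44.2 × 10 = 442 N down at 5.58 m → arm 0.15 m, τ = 442 × 0.15 = 66.3 N·m counterclockwise.
Lamp: 2.58 × 10 = 25.8 N down at 0.33 m → arm 5.1 m, τ = 25.8 × 5.1 = 131.6 N·m clockwise.
Load: 33.9 × 10 = 339 N down at 1.27 m → arm 4.16 m, τ = 339 × 4.16 = 1410 N·m clockwise.
Net load moment about support A = 1858 N·m clockwise.
Reaction R at support B is upward at 0 m, arm 5.43 m → moment R × 5.43 counterclockwise.
Στ = 0 ⇒ R × 5.43 = 1858 ⇒ R = 342 N.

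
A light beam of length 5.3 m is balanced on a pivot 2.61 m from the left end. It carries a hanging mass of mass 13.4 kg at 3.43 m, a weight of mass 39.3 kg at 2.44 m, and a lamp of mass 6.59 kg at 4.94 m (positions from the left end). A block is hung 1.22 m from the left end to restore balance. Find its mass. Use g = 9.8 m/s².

m ≈ 14.1 kg

Take moments about the pivot (at 2.61 m from the left end).
Hanging mass: 13.4 × 9.8 = 131.3 N down at 3.43 m → arm 0.82 m, τ = 131.3 × 0.82 = 107.7 N·m clockwise.
Weight: 39.3 × 9.8 = 385.1 N down at 2.44 m → arm 0.17 m, τ = 385.1 × 0.17 = 65.47 N·m counterclockwise.
Lamp: 6.59 × 9.8 = 64.58 N down at 4.94 m → arm 2.33 m, τ = 64.58 × 2.33 = 150.5 N·m clockwise.
Net moment of known loads = 192.7 N·m clockwise.
An unknown mass m at 1.22 m has arm 1.39 m; its moment is m·g·1.39 counterclockwise.
Στ = 0 ⇒ m × 9.8 × 1.39 = 192.7 ⇒ m = 192.7 / (9.8 × 1.39) = 14.1 kg.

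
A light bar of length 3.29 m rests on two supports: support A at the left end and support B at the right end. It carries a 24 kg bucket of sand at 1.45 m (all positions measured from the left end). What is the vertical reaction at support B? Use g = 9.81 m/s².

About support A:
Bucket of sand: 24 × 9.81 = 235.4 N down at 1.45 m → arm 1.45 m, τ = 235.4 × 1.45 = 341.3 N·m clockwise.
Net load moment about support A = 341.3 N·m clockwise.
Reaction R at support B is upward at 3.29 m, arm 3.29 m → moment R × 3.29 counterclockwise.
For rotational equilibrium, R × 3.29 = 341.3, so R = 104 N.

R_B ≈ 104 N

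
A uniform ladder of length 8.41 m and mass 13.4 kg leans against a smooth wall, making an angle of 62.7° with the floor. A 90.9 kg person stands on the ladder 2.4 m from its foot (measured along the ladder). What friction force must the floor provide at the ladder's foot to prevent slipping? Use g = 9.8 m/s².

Sum moments about the foot of the ladder (the floor normal and friction both act there and drop out).
Ladder weight 13.4×9.8 = 131.3 N acts at 4.205 m along the ladder; its horizontal arm is 4.205·cos62.7° = 1.929 m → τ = 253.3 N·m clockwise.
Person: 90.9×9.8 = 890.8 N at 2.4 m → arm 1.101 m → τ = 980.8 N·m clockwise.
Wall normal N acts horizontally at the top; its moment arm is the height L sinθ = 8.41·sin62.7° = 7.473 m, counterclockwise.
For rotational equilibrium, N × 7.473 = 1234, so N = 165 N.
ΣFx = 0: friction at the foot balances the wall's push, so f = N_wall = 165 N.

f ≈ 165 N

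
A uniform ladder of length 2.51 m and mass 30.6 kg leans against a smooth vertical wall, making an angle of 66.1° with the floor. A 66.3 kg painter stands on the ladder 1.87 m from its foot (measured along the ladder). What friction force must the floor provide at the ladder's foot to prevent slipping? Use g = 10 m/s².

Taking torques about the foot of the ladder:
Ladder weight 30.6×10 = 306 N acts at 1.255 m along the ladder; its horizontal arm is 1.255·cos66.1° = 0.5085 m → τ = 155.6 N·m clockwise.
Painter: 66.3×10 = 663 N at 1.87 m → arm 0.7576 m → τ = 502.3 N·m clockwise.
Wall normal N acts horizontally at the top; its moment arm is the height L sinθ = 2.51·sin66.1° = 2.295 m, counterclockwise.
Balancing moments: N × 2.295 = 657.9, giving N = 287 N.
ΣFx = 0: friction at the foot balances the wall's push, so f = N_wall = 287 N.

f ≈ 287 N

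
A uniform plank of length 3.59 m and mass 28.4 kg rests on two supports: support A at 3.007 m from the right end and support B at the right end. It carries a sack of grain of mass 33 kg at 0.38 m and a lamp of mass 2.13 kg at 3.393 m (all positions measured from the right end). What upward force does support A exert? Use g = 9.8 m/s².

R_A ≈ 231 N

About support B:
Beam weight: 28.4 × 9.8 = 278.3 N down at 1.795 m → arm 1.795 m, τ = 278.3 × 1.795 = 499.5 N·m counterclockwise.
Sack of grain: 33 × 9.8 = 323.4 N down at 0.38 m → arm 0.38 m, τ = 323.4 × 0.38 = 122.9 N·m counterclockwise.
Lamp: 2.13 × 9.8 = 20.87 N down at 3.393 m → arm 3.393 m, τ = 20.87 × 3.393 = 70.81 N·m counterclockwise.
Net load moment about support B = 693.2 N·m counterclockwise.
Reaction R at support A is upward at 3.007 m, arm 3.007 m → moment R × 3.007 clockwise.
For rotational equilibrium, R × 3.007 = 693.2, so R = 231 N.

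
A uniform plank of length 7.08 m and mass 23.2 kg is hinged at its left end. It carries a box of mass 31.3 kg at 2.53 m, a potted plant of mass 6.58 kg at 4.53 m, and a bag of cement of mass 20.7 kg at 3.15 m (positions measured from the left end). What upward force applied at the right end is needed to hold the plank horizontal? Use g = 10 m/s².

Sum moments about the left end (the unknown pivot reaction has zero arm there).
Beam weight: 23.2 × 10 = 232 N down at 3.54 m → arm 3.54 m, τ = 232 × 3.54 = 821.3 N·m clockwise.
Box: 31.3 × 10 = 313 N down at 2.53 m → arm 2.53 m, τ = 313 × 2.53 = 791.9 N·m clockwise.
Potted plant: 6.58 × 10 = 65.8 N down at 4.53 m → arm 4.53 m, τ = 65.8 × 4.53 = 298.1 N·m clockwise.
Bag of cement: 20.7 × 10 = 207 N down at 3.15 m → arm 3.15 m, τ = 207 × 3.15 = 652 N·m clockwise.
Net moment of the loads = 2563 N·m clockwise.
The upward force F acts at the right end, arm 7.08 m, giving F × 7.08 counterclockwise.
Setting net torque to zero: F × 7.08 = 2563 → F = 2563 / 7.08 = 362 N.

F ≈ 362 N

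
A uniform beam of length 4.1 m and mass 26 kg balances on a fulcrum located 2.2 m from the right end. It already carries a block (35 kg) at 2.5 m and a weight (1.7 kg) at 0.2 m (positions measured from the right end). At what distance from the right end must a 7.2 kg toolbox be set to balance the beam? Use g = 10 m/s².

Choose the fulcrum (at 2.2 m from the right end) as the axis so the support reaction has zero arm there.
Beam weight: 26 × 10 = 260 N down at 2.05 m → arm 0.15 m, τ = 260 × 0.15 = 39 N·m clockwise.
Block: 35 × 10 = 350 N down at 2.5 m → arm 0.3 m, τ = 350 × 0.3 = 105 N·m counterclockwise.
Weight: 1.7 × 10 = 17 N down at 0.2 m → arm 2 m, τ = 17 × 2 = 34 N·m clockwise.
Net moment of existing loads = 32 N·m counterclockwise.
The toolbox weighs 7.2 × 10 = 72 N and must supply an equal clockwise moment, so its lever arm about the fulcrum is 32 / 72 = 0.444 m.
That puts it at 2.2 − 0.444 = 1.76 m from the right end.

x ≈ 1.76 m from the right end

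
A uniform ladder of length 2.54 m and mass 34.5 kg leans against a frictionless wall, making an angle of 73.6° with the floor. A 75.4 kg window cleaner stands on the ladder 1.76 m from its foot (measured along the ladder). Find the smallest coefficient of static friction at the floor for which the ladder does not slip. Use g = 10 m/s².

μ_min ≈ 0.186

Choose the foot of the ladder as the axis so the floor normal and friction both act there and drop out.
Ladder weight 34.5×10 = 345 N acts at 1.27 m along the ladder; its horizontal arm is 1.27·cos73.6° = 0.3586 m → τ = 123.7 N·m clockwise.
Window cleaner: 75.4×10 = 754 N at 1.76 m → arm 0.4969 m → τ = 374.7 N·m clockwise.
Wall normal N acts horizontally at the top; its moment arm is the height L sinθ = 2.54·sin73.6° = 2.437 m, counterclockwise.
For rotational equilibrium, N × 2.437 = 498.4, so N = 204.5 N.
ΣFx = 0 ⇒ f = N_wall = 204.5 N. ΣFy = 0 ⇒ N_floor = 1099 N.
μ_min = f / N_floor = 204.5 / 1099 = 0.186.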